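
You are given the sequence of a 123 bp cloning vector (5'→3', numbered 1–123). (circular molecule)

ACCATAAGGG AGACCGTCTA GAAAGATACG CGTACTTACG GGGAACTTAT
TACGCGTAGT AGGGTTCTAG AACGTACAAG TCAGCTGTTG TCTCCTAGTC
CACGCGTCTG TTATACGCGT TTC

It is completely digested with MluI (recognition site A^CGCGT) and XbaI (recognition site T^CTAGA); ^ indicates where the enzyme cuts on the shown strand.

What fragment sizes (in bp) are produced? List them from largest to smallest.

MluI sites (ACGCGT) start at positions 28, 52, 102, 115.
MluI cuts after the first base of each site, so after positions 28, 52, 102, 115.
XbaI sites (TCTAGA) start at positions 17, 66.
XbaI cuts after the first base of each site, so after positions 17, 66.
Combined cut positions: 17, 28, 52, 66, 102, 115.
Circular molecule, 6 cuts → 6 fragments:
  18–28 → 11 bp
  29–52 → 24 bp
  53–66 → 14 bp
  67–102 → 36 bp
  103–115 → 13 bp
  116–123 then 1–17 → 8 + 17 = 25 bp
Sorted largest to smallest: 36, 25, 24, 14, 13, 11 bp.

36, 25, 24, 14, 13, 11 bp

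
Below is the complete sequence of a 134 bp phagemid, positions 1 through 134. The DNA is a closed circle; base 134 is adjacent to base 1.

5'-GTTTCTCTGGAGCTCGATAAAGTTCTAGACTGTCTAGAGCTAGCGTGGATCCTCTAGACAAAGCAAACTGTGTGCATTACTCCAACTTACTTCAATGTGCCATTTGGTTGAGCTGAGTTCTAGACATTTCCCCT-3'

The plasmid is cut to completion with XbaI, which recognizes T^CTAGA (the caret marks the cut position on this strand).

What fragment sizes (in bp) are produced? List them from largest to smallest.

66, 39, 20, 9 bp

XbaI sites (TCTAGA) start at positions 24, 33, 53, 119.
XbaI cuts after the first base of each site, so after positions 24, 33, 53, 119.
Circular molecule, 4 cuts → 4 fragments:
  25–33 → 9 bp
  34–53 → 20 bp
  54–119 → 66 bp
  120–134 then 1–24 → 15 + 24 = 39 bp
Sorted largest to smallest: 66, 39, 20, 9 bp.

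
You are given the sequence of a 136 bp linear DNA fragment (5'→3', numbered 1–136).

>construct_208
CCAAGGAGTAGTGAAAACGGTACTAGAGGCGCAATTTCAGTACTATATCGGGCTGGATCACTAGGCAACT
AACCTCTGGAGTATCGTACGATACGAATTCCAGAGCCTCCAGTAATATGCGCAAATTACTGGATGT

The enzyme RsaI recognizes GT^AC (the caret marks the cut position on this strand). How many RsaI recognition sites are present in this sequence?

GTAC occurs starting at positions 20, 40, 86.
RsaI cuts at 3 sites.

3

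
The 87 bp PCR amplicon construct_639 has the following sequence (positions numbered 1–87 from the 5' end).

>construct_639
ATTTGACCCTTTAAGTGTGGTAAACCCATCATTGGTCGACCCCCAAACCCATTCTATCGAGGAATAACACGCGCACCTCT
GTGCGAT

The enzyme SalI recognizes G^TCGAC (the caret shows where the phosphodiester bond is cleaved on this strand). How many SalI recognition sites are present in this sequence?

1

GTCGAC occurs starting at position 35.
SalI cuts at 1 site.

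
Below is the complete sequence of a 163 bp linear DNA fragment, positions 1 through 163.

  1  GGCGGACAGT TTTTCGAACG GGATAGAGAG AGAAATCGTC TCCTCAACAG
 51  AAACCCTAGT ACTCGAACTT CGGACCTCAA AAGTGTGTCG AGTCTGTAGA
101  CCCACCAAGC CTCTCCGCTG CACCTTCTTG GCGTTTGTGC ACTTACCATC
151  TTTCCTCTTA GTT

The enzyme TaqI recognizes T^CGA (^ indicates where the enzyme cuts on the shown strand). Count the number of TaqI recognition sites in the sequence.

3

TCGA occurs starting at positions 14, 63, 88.
TaqI cuts at 3 sites.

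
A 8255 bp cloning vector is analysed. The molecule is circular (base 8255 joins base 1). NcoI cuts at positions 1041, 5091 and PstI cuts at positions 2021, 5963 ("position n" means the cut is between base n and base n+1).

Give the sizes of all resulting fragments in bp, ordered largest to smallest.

3333, 3070, 980, 872 bp

Combined cut positions (sorted): 1041, 2021, 5091, 5963.
Circular molecule, 4 cuts → 4 fragments:
  2021 − 1041 = 980 bp
  5091 − 2021 = 3070 bp
  5963 − 5091 = 872 bp
  wrap: 8255 − 5963 + 1041 = 3333 bp
Sorted largest to smallest: 3333, 3070, 980, 872 bp.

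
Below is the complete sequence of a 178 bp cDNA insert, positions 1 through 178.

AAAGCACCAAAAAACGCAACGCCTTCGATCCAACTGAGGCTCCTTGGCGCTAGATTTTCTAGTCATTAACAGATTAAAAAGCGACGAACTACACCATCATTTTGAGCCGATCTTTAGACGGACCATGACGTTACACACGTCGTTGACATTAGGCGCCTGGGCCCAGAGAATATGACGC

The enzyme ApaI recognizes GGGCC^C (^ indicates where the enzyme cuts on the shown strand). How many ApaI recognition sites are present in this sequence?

GGGCCC occurs starting at position 159.
ApaI cuts at 1 site.

1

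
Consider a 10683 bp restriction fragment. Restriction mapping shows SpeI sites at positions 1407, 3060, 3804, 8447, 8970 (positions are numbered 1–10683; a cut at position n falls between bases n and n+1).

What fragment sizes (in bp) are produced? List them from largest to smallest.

Linear molecule, 5 cuts → 6 fragments:
  1407 − 0 = 1407 bp
  3060 − 1407 = 1653 bp
  3804 − 3060 = 744 bp
  8447 − 3804 = 4643 bp
  8970 − 8447 = 523 bp
  10683 − 8970 = 1713 bp
Sorted largest to smallest: 4643, 1713, 1653, 1407, 744, 523 bp.

4643, 1713, 1653, 1407, 744, 523 bp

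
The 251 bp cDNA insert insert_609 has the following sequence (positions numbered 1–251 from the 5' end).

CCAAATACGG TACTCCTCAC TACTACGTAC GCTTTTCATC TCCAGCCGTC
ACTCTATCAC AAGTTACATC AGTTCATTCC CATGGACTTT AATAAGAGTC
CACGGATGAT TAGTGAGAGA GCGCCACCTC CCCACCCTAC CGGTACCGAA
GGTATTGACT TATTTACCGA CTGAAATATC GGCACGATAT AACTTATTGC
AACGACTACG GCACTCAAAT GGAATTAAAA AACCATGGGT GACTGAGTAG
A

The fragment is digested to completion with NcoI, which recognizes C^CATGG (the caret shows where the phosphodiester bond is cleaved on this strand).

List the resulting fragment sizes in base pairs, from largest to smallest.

153, 80, 18 bp

NcoI sites (CCATGG) start at positions 80, 233.
NcoI cuts after the first base of each site, so after positions 80, 233.
Linear molecule, 2 cuts → 3 fragments:
  1–80 → 80 bp
  81–233 → 153 bp
  234–251 → 18 bp
Sorted largest to smallest: 153, 80, 18 bp.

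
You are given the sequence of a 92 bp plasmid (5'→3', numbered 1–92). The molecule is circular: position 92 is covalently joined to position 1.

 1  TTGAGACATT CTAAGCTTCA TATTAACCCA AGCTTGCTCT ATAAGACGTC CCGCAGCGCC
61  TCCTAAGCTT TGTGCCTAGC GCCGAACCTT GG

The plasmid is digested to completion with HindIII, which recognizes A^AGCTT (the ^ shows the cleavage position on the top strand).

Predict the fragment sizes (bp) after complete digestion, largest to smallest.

HindIII sites (AAGCTT) start at positions 13, 30, 65.
HindIII cuts after the first base of each site, so after positions 13, 30, 65.
Circular molecule, 3 cuts → 3 fragments:
  14–30 → 17 bp
  31–65 → 35 bp
  66–92 then 1–13 → 27 + 13 = 40 bp
Sorted largest to smallest: 40, 35, 17 bp.

40, 35, 17 bp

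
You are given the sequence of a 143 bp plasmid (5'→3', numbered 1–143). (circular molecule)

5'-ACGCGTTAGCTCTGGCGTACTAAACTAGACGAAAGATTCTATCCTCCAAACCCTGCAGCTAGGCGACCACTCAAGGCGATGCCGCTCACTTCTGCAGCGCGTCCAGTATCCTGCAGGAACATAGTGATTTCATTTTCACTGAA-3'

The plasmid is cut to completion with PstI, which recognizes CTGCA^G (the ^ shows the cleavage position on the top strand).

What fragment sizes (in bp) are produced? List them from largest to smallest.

85, 39, 19 bp

PstI sites (CTGCAG) start at positions 53, 92, 111.
PstI cuts after base 5 of each site (before the last base), so after positions 57, 96, 115.
Circular molecule, 3 cuts → 3 fragments:
  58–96 → 39 bp
  97–115 → 19 bp
  116–143 then 1–57 → 28 + 57 = 85 bp
Sorted largest to smallest: 85, 39, 19 bp.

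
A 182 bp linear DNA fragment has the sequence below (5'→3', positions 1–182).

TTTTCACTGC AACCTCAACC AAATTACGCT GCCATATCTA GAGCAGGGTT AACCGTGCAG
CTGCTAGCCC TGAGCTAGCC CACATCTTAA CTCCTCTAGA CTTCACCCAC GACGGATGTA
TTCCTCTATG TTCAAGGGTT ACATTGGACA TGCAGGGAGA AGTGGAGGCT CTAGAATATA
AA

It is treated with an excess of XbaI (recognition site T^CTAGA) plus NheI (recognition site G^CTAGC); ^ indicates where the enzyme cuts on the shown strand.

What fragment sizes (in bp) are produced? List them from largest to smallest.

75, 37, 26, 21, 12, 11 bp

XbaI sites (TCTAGA) start at positions 37, 95, 170.
XbaI cuts after the first base of each site, so after positions 37, 95, 170.
NheI sites (GCTAGC) start at positions 63, 74.
NheI cuts after the first base of each site, so after positions 63, 74.
Combined cut positions: 37, 63, 74, 95, 170.
Linear molecule, 5 cuts → 6 fragments:
  1–37 → 37 bp
  38–63 → 26 bp
  64–74 → 11 bp
  75–95 → 21 bp
  96–170 → 75 bp
  171–182 → 12 bp
Sorted largest to smallest: 75, 37, 26, 21, 12, 11 bp.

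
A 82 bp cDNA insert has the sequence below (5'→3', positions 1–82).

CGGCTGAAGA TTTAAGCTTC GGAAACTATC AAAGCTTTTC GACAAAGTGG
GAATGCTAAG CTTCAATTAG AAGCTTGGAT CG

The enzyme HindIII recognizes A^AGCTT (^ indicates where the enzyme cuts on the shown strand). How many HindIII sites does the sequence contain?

AAGCTT occurs starting at positions 14, 32, 58, 71.
HindIII cuts at 4 sites.

4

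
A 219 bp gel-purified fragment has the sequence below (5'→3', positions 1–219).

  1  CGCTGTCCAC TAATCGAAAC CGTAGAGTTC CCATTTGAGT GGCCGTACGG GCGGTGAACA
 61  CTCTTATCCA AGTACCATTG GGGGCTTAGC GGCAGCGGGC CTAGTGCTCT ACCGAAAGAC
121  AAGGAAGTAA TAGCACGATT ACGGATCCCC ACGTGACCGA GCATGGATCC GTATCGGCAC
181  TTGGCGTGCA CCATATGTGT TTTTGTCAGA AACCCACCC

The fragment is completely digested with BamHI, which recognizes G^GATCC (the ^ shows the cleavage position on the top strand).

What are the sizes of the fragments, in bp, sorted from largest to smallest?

143, 54, 22 bp

BamHI sites (GGATCC) start at positions 143, 165.
BamHI cuts after the first base of each site, so after positions 143, 165.
Linear molecule, 2 cuts → 3 fragments:
  1–143 → 143 bp
  144–165 → 22 bp
  166–219 → 54 bp
Sorted largest to smallest: 143, 54, 22 bp.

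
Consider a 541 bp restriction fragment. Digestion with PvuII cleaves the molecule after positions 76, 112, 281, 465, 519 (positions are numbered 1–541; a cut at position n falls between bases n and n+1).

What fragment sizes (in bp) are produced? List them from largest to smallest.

Linear molecule, 5 cuts → 6 fragments:
  76 − 0 = 76 bp
  112 − 76 = 36 bp
  281 − 112 = 169 bp
  465 − 281 = 184 bp
  519 − 465 = 54 bp
  541 − 519 = 22 bp
Sorted largest to smallest: 184, 169, 76, 54, 36, 22 bp.

184, 169, 76, 54, 36, 22 bp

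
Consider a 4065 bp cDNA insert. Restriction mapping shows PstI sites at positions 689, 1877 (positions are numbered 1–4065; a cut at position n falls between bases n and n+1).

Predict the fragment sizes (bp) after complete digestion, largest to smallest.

Linear molecule, 2 cuts → 3 fragments:
  689 − 0 = 689 bp
  1877 − 689 = 1188 bp
  4065 − 1877 = 2188 bp
Sorted largest to smallest: 2188, 1188, 689 bp.

2188, 1188, 689 bp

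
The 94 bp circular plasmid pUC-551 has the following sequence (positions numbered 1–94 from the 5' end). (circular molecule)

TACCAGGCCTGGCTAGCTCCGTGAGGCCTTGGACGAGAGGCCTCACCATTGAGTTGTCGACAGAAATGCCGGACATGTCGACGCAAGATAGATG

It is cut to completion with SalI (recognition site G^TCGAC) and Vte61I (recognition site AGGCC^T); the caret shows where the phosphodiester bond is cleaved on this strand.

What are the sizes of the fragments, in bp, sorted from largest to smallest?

26, 21, 19, 14, 14 bp

SalI sites (GTCGAC) start at positions 56, 77.
SalI cuts after the first base of each site, so after positions 56, 77.
Vte61I sites (AGGCCT) start at positions 5, 24, 38.
Vte61I cuts after base 5 of each site (before the last base), so after positions 9, 28, 42.
Combined cut positions: 9, 28, 42, 56, 77.
Circular molecule, 5 cuts → 5 fragments:
  10–28 → 19 bp
  29–42 → 14 bp
  43–56 → 14 bp
  57–77 → 21 bp
  78–94 then 1–9 → 17 + 9 = 26 bp
Sorted largest to smallest: 26, 21, 19, 14, 14 bp.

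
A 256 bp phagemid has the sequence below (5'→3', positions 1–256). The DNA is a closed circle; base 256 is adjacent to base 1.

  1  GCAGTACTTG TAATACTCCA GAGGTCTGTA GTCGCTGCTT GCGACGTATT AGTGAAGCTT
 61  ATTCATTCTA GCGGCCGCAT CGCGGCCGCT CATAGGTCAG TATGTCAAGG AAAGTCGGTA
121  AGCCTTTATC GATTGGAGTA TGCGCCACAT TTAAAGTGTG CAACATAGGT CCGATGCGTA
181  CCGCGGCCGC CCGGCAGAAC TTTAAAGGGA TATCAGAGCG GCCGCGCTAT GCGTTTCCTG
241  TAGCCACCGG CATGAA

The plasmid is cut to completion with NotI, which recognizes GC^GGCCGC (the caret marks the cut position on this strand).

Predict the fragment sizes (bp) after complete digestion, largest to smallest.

NotI sites (GCGGCCGC) start at positions 71, 82, 183, 218.
NotI cuts after base 2 of each site, so after positions 72, 83, 184, 219.
Circular molecule, 4 cuts → 4 fragments:
  73–83 → 11 bp
  84–184 → 101 bp
  185–219 → 35 bp
  220–256 then 1–72 → 37 + 72 = 109 bp
Sorted largest to smallest: 109, 101, 35, 11 bp.

109, 101, 35, 11 bp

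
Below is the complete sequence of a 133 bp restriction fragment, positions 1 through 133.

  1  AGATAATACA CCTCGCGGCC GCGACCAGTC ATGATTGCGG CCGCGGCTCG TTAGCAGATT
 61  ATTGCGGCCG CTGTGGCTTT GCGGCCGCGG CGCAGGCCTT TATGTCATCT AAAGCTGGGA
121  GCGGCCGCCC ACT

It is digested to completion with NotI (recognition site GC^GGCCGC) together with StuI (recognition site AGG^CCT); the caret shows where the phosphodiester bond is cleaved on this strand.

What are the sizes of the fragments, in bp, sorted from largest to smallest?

27, 26, 22, 17, 16, 14, 11 bp

NotI sites (GCGGCCGC) start at positions 15, 37, 64, 81, 121.
NotI cuts after base 2 of each site, so after positions 16, 38, 65, 82, 122.
The StuI site (AGGCCT) starts at position 94.
StuI cuts after base 3 of each site, so after position 96.
Combined cut positions: 16, 38, 65, 82, 96, 122.
Linear molecule, 6 cuts → 7 fragments:
  1–16 → 16 bp
  17–38 → 22 bp
  39–65 → 27 bp
  66–82 → 17 bp
  83–96 → 14 bp
  97–122 → 26 bp
  123–133 → 11 bp
Sorted largest to smallest: 27, 26, 22, 17, 16, 14, 11 bp.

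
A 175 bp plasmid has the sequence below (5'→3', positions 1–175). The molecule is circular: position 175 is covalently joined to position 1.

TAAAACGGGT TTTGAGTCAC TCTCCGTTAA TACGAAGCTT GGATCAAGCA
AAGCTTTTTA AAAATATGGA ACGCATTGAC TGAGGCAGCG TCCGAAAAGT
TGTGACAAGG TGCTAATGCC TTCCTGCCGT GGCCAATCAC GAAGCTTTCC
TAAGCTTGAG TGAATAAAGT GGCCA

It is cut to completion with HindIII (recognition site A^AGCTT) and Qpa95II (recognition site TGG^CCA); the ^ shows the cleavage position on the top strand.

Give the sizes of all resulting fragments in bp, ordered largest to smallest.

81, 38, 20, 16, 10, 10 bp

HindIII sites (AAGCTT) start at positions 35, 51, 142, 152.
HindIII cuts after the first base of each site, so after positions 35, 51, 142, 152.
Qpa95II sites (TGGCCA) start at positions 130, 170.
Qpa95II cuts after base 3 of each site, so after positions 132, 172.
Combined cut positions: 35, 51, 132, 142, 152, 172.
Circular molecule, 6 cuts → 6 fragments:
  36–51 → 16 bp
  52–132 → 81 bp
  133–142 → 10 bp
  143–152 → 10 bp
  153–172 → 20 bp
  173–175 then 1–35 → 3 + 35 = 38 bp
Sorted largest to smallest: 81, 38, 20, 16, 10, 10 bp.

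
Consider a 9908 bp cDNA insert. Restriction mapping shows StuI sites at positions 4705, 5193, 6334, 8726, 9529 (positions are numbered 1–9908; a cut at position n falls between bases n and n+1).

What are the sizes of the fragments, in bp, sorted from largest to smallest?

4705, 2392, 1141, 803, 488, 379 bp

Linear molecule, 5 cuts → 6 fragments:
  4705 − 0 = 4705 bp
  5193 − 4705 = 488 bp
  6334 − 5193 = 1141 bp
  8726 − 6334 = 2392 bp
  9529 − 8726 = 803 bp
  9908 − 9529 = 379 bp
Sorted largest to smallest: 4705, 2392, 1141, 803, 488, 379 bp.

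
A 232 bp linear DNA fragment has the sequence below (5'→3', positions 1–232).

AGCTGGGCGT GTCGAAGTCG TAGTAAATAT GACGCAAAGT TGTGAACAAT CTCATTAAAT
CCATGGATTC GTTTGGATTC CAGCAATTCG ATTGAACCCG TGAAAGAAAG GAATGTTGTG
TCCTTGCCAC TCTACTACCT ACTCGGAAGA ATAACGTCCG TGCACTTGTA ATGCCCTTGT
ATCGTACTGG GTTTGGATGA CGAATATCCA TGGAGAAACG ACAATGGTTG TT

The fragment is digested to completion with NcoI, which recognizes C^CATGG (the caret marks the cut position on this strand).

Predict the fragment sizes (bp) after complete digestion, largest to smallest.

NcoI sites (CCATGG) start at positions 61, 208.
NcoI cuts after the first base of each site, so after positions 61, 208.
Linear molecule, 2 cuts → 3 fragments:
  1–61 → 61 bp
  62–208 → 147 bp
  209–232 → 24 bp
Sorted largest to smallest: 147, 61, 24 bp.

147, 61, 24 bp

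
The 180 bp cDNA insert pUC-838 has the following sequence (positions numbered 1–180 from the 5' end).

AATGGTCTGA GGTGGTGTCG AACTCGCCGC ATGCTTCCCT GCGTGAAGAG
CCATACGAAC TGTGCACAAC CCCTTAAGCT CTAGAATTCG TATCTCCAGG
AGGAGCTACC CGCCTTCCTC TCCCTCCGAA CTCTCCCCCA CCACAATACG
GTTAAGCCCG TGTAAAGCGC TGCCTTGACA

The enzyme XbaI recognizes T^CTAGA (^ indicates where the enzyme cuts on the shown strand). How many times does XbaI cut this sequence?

TCTAGA occurs starting at position 80.
XbaI cuts at 1 site.

1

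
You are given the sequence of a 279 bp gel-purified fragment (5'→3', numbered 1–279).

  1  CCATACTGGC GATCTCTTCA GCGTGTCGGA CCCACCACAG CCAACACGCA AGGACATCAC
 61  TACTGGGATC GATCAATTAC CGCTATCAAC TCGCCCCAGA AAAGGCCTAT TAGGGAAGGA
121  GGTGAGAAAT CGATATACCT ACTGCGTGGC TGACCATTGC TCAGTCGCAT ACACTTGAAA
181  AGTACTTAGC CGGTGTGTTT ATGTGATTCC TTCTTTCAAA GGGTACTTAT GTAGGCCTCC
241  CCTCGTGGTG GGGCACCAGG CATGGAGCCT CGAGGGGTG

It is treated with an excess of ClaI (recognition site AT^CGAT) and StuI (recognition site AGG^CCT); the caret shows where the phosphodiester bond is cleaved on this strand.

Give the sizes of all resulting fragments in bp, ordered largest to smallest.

105, 69, 44, 36, 25 bp

ClaI sites (ATCGAT) start at positions 68, 129.
ClaI cuts after base 2 of each site, so after positions 69, 130.
StuI sites (AGGCCT) start at positions 103, 233.
StuI cuts after base 3 of each site, so after positions 105, 235.
Combined cut positions: 69, 105, 130, 235.
Linear molecule, 4 cuts → 5 fragments:
  1–69 → 69 bp
  70–105 → 36 bp
  106–130 → 25 bp
  131–235 → 105 bp
  236–279 → 44 bp
Sorted largest to smallest: 105, 69, 44, 36, 25 bp.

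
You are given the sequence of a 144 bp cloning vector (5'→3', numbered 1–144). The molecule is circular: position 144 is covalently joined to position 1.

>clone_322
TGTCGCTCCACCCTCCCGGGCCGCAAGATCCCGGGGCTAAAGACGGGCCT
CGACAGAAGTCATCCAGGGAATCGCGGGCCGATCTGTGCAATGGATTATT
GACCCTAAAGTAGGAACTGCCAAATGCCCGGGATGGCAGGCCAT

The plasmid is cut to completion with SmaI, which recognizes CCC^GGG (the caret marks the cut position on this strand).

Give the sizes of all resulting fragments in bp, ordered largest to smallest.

97, 32, 15 bp

SmaI sites (CCCGGG) start at positions 15, 30, 127.
SmaI cuts after base 3 of each site, so after positions 17, 32, 129.
Circular molecule, 3 cuts → 3 fragments:
  18–32 → 15 bp
  33–129 → 97 bp
  130–144 then 1–17 → 15 + 17 = 32 bp
Sorted largest to smallest: 97, 32, 15 bp.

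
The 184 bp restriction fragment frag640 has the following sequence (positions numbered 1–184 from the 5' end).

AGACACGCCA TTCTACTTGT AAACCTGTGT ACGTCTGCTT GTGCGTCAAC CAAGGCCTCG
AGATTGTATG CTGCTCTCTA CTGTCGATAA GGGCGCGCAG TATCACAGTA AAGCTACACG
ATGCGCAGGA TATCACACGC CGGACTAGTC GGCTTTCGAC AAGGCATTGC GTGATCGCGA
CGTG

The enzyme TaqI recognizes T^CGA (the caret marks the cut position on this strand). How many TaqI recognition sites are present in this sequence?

3

TCGA occurs starting at positions 58, 84, 156.
TaqI cuts at 3 sites.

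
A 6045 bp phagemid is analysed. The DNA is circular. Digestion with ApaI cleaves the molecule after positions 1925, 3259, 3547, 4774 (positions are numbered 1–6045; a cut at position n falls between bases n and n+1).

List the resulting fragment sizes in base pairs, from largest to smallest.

Circular molecule, 4 cuts → 4 fragments:
  3259 − 1925 = 1334 bp
  3547 − 3259 = 288 bp
  4774 − 3547 = 1227 bp
  wrap: 6045 − 4774 + 1925 = 3196 bp
Sorted largest to smallest: 3196, 1334, 1227, 288 bp.

3196, 1334, 1227, 288 bp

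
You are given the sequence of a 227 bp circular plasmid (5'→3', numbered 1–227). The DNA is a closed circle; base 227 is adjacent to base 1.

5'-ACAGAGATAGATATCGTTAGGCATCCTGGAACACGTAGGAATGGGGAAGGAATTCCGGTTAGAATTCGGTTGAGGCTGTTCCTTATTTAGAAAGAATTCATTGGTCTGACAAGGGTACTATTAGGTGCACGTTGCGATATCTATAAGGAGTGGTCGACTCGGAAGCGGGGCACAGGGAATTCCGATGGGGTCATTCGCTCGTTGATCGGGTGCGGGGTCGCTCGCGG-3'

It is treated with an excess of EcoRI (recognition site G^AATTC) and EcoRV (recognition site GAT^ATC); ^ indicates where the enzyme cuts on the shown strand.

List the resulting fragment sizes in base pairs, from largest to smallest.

EcoRI sites (GAATTC) start at positions 50, 62, 94, 177.
EcoRI cuts after the first base of each site, so after positions 50, 62, 94, 177.
EcoRV sites (GATATC) start at positions 10, 136.
EcoRV cuts after base 3 of each site, so after positions 12, 138.
Combined cut positions: 12, 50, 62, 94, 138, 177.
Circular molecule, 6 cuts → 6 fragments:
  13–50 → 38 bp
  51–62 → 12 bp
  63–94 → 32 bp
  95–138 → 44 bp
  139–177 → 39 bp
  178–227 then 1–12 → 50 + 12 = 62 bp
Sorted largest to smallest: 62, 44, 39, 38, 32, 12 bp.

62, 44, 39, 38, 32, 12 bp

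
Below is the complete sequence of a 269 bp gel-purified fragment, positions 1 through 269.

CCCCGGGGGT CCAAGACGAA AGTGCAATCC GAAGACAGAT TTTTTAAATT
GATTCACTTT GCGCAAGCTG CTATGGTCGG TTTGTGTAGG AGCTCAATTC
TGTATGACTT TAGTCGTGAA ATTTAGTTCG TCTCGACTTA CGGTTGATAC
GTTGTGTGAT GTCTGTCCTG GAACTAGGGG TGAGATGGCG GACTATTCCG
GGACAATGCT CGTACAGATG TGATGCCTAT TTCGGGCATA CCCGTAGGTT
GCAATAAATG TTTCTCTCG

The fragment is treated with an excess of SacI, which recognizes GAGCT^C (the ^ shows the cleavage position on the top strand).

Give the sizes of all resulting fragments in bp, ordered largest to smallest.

The SacI site (GAGCTC) starts at position 90.
SacI cuts after base 5 of each site (before the last base), so after position 94.
Linear molecule, 1 cut → 2 fragments:
  1–94 → 94 bp
  95–269 → 175 bp
Sorted largest to smallest: 175, 94 bp.

175, 94 bp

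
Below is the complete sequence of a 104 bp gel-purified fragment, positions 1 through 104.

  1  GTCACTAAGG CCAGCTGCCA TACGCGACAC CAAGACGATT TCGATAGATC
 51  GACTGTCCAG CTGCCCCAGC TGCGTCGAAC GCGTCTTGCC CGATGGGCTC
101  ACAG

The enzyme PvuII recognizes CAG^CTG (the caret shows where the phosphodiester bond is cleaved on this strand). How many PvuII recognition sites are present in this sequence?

CAGCTG occurs starting at positions 12, 58, 67.
PvuII cuts at 3 sites.

3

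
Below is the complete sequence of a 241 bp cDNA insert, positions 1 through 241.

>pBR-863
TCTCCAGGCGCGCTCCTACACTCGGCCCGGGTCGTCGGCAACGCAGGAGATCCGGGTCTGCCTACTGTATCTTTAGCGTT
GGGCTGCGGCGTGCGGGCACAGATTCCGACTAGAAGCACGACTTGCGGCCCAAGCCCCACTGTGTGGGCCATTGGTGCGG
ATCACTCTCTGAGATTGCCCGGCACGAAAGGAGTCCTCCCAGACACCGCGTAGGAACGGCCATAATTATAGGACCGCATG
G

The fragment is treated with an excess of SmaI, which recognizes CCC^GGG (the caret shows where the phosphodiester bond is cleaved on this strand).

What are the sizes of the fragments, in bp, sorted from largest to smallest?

The SmaI site (CCCGGG) starts at position 26.
SmaI cuts after base 3 of each site, so after position 28.
Linear molecule, 1 cut → 2 fragments:
  1–28 → 28 bp
  29–241 → 213 bp
Sorted largest to smallest: 213, 28 bp.

213, 28 bp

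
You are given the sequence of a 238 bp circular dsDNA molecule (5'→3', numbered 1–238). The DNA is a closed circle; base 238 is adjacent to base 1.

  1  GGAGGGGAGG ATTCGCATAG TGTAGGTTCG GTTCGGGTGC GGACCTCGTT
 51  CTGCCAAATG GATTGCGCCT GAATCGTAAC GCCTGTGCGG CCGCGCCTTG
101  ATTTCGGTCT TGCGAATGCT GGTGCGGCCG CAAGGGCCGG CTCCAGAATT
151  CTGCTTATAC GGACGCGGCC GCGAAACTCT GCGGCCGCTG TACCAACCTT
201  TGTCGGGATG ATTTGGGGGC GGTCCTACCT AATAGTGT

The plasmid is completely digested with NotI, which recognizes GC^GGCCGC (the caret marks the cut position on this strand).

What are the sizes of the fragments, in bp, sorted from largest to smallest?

144, 41, 37, 16 bp

NotI sites (GCGGCCGC) start at positions 87, 124, 165, 181.
NotI cuts after base 2 of each site, so after positions 88, 125, 166, 182.
Circular molecule, 4 cuts → 4 fragments:
  89–125 → 37 bp
  126–166 → 41 bp
  167–182 → 16 bp
  183–238 then 1–88 → 56 + 88 = 144 bp
Sorted largest to smallest: 144, 41, 37, 16 bp.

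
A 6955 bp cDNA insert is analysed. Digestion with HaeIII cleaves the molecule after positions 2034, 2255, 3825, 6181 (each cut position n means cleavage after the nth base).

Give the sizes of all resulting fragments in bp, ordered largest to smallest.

2356, 2034, 1570, 774, 221 bp

Linear molecule, 4 cuts → 5 fragments:
  2034 − 0 = 2034 bp
  2255 − 2034 = 221 bp
  3825 − 2255 = 1570 bp
  6181 − 3825 = 2356 bp
  6955 − 6181 = 774 bp
Sorted largest to smallest: 2356, 2034, 1570, 774, 221 bp.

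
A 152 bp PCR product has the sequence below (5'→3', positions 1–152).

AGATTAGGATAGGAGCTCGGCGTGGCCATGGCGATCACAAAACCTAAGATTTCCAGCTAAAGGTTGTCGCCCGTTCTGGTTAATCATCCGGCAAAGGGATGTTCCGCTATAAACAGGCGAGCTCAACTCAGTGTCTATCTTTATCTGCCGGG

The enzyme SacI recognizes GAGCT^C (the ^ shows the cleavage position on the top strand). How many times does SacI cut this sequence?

GAGCTC occurs starting at positions 13, 119.
SacI cuts at 2 sites.

2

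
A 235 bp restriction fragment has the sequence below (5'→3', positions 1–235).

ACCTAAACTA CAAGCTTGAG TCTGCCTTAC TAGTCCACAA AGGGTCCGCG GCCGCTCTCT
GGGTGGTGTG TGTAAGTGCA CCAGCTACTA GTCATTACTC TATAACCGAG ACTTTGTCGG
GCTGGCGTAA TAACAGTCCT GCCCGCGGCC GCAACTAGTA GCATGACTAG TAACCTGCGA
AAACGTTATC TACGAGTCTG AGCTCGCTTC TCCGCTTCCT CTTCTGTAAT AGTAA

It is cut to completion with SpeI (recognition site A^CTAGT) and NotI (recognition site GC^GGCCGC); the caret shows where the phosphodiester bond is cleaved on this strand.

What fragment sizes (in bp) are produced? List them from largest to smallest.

69, 59, 38, 29, 20, 12, 8 bp

SpeI sites (ACTAGT) start at positions 29, 87, 154, 166.
SpeI cuts after the first base of each site, so after positions 29, 87, 154, 166.
NotI sites (GCGGCCGC) start at positions 48, 145.
NotI cuts after base 2 of each site, so after positions 49, 146.
Combined cut positions: 29, 49, 87, 146, 154, 166.
Linear molecule, 6 cuts → 7 fragments:
  1–29 → 29 bp
  30–49 → 20 bp
  50–87 → 38 bp
  88–146 → 59 bp
  147–154 → 8 bp
  155–166 → 12 bp
  167–235 → 69 bp
Sorted largest to smallest: 69, 59, 38, 29, 20, 12, 8 bp.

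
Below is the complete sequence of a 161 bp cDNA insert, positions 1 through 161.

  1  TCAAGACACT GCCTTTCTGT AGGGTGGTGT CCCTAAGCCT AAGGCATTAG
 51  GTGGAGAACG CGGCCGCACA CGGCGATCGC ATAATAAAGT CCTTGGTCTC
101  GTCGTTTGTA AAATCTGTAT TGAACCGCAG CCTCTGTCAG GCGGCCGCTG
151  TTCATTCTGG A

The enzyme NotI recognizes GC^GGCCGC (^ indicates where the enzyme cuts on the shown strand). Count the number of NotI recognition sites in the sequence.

GCGGCCGC occurs starting at positions 60, 141.
NotI cuts at 2 sites.

2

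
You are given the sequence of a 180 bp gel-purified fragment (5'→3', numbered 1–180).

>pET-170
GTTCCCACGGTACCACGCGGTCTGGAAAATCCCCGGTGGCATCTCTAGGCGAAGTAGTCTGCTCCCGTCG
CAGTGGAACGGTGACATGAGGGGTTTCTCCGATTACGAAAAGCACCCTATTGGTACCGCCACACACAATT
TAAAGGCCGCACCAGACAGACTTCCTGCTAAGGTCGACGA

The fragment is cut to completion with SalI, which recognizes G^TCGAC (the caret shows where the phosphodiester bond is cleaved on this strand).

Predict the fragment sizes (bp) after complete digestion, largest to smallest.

173, 7 bp

The SalI site (GTCGAC) starts at position 173.
SalI cuts after the first base of each site, so after position 173.
Linear molecule, 1 cut → 2 fragments:
  1–173 → 173 bp
  174–180 → 7 bp
Sorted largest to smallest: 173, 7 bp.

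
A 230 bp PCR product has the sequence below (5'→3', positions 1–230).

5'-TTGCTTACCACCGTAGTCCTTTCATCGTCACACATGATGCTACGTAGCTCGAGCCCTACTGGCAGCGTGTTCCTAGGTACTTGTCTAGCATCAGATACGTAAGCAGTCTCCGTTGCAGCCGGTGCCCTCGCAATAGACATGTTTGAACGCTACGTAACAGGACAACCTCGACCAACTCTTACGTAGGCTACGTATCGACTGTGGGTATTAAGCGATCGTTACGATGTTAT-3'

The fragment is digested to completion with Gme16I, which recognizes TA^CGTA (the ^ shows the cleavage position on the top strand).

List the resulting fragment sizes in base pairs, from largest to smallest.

Gme16I sites (TACGTA) start at positions 41, 96, 151, 180, 189.
Gme16I cuts after base 2 of each site, so after positions 42, 97, 152, 181, 190.
Linear molecule, 5 cuts → 6 fragments:
  1–42 → 42 bp
  43–97 → 55 bp
  98–152 → 55 bp
  153–181 → 29 bp
  182–190 → 9 bp
  191–230 → 40 bp
Sorted largest to smallest: 55, 55, 42, 40, 29, 9 bp.

55, 55, 42, 40, 29, 9 bp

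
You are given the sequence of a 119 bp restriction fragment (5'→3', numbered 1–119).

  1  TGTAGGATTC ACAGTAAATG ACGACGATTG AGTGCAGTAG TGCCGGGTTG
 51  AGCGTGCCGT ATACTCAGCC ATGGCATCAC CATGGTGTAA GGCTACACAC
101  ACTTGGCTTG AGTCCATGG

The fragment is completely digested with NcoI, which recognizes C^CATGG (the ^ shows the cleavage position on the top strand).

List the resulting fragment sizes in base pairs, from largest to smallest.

NcoI sites (CCATGG) start at positions 69, 80, 114.
NcoI cuts after the first base of each site, so after positions 69, 80, 114.
Linear molecule, 3 cuts → 4 fragments:
  1–69 → 69 bp
  70–80 → 11 bp
  81–114 → 34 bp
  115–119 → 5 bp
Sorted largest to smallest: 69, 34, 11, 5 bp.

69, 34, 11, 5 bp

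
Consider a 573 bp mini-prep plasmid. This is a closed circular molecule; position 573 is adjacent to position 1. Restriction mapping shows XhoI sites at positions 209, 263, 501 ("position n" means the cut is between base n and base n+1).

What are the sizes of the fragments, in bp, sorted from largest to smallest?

Circular molecule, 3 cuts → 3 fragments:
  263 − 209 = 54 bp
  501 − 263 = 238 bp
  wrap: 573 − 501 + 209 = 281 bp
Sorted largest to smallest: 281, 238, 54 bp.

281, 238, 54 bp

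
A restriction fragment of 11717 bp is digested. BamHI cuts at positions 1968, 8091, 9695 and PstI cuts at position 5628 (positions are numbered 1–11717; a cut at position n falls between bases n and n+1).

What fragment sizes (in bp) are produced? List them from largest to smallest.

3660, 2463, 2022, 1968, 1604 bp

Combined cut positions (sorted): 1968, 5628, 8091, 9695.
Linear molecule, 4 cuts → 5 fragments:
  1968 − 0 = 1968 bp
  5628 − 1968 = 3660 bp
  8091 − 5628 = 2463 bp
  9695 − 8091 = 1604 bp
  11717 − 9695 = 2022 bp
Sorted largest to smallest: 3660, 2463, 2022, 1968, 1604 bp.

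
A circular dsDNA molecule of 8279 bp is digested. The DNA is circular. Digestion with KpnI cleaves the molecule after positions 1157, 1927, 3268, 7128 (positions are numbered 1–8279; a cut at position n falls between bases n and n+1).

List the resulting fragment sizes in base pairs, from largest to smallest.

3860, 2308, 1341, 770 bp

Circular molecule, 4 cuts → 4 fragments:
  1927 − 1157 = 770 bp
  3268 − 1927 = 1341 bp
  7128 − 3268 = 3860 bp
  wrap: 8279 − 7128 + 1157 = 2308 bp
Sorted largest to smallest: 3860, 2308, 1341, 770 bp.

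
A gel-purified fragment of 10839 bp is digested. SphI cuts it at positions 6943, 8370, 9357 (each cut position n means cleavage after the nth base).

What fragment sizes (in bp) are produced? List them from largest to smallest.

6943, 1482, 1427, 987 bp

Linear molecule, 3 cuts → 4 fragments:
  6943 − 0 = 6943 bp
  8370 − 6943 = 1427 bp
  9357 − 8370 = 987 bp
  10839 − 9357 = 1482 bp
Sorted largest to smallest: 6943, 1482, 1427, 987 bp.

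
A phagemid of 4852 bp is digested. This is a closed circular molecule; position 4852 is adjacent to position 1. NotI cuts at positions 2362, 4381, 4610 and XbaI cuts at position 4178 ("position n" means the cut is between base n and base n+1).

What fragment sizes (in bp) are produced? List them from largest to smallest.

2604, 1816, 229, 203 bp

Combined cut positions (sorted): 2362, 4178, 4381, 4610.
Circular molecule, 4 cuts → 4 fragments:
  4178 − 2362 = 1816 bp
  4381 − 4178 = 203 bp
  4610 − 4381 = 229 bp
  wrap: 4852 − 4610 + 2362 = 2604 bp
Sorted largest to smallest: 2604, 1816, 229, 203 bp.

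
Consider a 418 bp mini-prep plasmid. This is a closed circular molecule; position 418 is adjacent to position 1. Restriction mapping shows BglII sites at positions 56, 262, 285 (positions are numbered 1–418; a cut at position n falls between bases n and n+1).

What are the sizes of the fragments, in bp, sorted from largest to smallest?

Circular molecule, 3 cuts → 3 fragments:
  262 − 56 = 206 bp
  285 − 262 = 23 bp
  wrap: 418 − 285 + 56 = 189 bp
Sorted largest to smallest: 206, 189, 23 bp.

206, 189, 23 bp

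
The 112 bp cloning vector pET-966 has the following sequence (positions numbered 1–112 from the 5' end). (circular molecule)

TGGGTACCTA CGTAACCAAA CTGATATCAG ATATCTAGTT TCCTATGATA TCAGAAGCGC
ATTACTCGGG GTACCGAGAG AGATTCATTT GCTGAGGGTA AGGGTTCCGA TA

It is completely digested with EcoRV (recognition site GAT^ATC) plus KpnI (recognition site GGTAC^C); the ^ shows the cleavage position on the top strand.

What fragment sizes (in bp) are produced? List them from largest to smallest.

EcoRV sites (GATATC) start at positions 23, 30, 47.
EcoRV cuts after base 3 of each site, so after positions 25, 32, 49.
KpnI sites (GGTACC) start at positions 3, 70.
KpnI cuts after base 5 of each site (before the last base), so after positions 7, 74.
Combined cut positions: 7, 25, 32, 49, 74.
Circular molecule, 5 cuts → 5 fragments:
  8–25 → 18 bp
  26–32 → 7 bp
  33–49 → 17 bp
  50–74 → 25 bp
  75–112 then 1–7 → 38 + 7 = 45 bp
Sorted largest to smallest: 45, 25, 18, 17, 7 bp.

45, 25, 18, 17, 7 bp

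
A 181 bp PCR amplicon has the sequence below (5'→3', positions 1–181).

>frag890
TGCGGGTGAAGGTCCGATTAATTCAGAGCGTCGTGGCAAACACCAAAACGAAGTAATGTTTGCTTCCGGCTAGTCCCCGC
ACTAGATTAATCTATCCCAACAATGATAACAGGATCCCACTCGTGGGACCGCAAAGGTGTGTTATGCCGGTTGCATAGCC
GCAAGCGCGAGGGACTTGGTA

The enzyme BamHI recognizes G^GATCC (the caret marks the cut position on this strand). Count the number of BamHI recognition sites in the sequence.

GGATCC occurs starting at position 112.
BamHI cuts at 1 site.

1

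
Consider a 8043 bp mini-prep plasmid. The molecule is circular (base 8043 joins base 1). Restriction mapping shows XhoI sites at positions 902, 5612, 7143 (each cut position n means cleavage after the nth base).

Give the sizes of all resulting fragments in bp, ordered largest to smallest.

4710, 1802, 1531 bp

Circular molecule, 3 cuts → 3 fragments:
  5612 − 902 = 4710 bp
  7143 − 5612 = 1531 bp
  wrap: 8043 − 7143 + 902 = 1802 bp
Sorted largest to smallest: 4710, 1802, 1531 bp.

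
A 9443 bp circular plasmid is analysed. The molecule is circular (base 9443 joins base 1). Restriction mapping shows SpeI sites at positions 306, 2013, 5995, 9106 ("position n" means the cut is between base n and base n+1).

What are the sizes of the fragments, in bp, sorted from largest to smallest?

Circular molecule, 4 cuts → 4 fragments:
  2013 − 306 = 1707 bp
  5995 − 2013 = 3982 bp
  9106 − 5995 = 3111 bp
  wrap: 9443 − 9106 + 306 = 643 bp
Sorted largest to smallest: 3982, 3111, 1707, 643 bp.

3982, 3111, 1707, 643 bp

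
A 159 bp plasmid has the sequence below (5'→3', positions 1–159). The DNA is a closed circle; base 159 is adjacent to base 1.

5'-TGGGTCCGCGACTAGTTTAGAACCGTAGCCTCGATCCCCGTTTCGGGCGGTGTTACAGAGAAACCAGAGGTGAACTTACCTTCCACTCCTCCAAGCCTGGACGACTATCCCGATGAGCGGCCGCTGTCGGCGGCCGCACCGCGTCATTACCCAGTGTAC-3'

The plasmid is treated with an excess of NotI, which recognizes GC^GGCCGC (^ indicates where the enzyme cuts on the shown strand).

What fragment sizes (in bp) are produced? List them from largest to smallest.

NotI sites (GCGGCCGC) start at positions 117, 130.
NotI cuts after base 2 of each site, so after positions 118, 131.
Circular molecule, 2 cuts → 2 fragments:
  119–131 → 13 bp
  132–159 then 1–118 → 28 + 118 = 146 bp
Sorted largest to smallest: 146, 13 bp.

146, 13 bp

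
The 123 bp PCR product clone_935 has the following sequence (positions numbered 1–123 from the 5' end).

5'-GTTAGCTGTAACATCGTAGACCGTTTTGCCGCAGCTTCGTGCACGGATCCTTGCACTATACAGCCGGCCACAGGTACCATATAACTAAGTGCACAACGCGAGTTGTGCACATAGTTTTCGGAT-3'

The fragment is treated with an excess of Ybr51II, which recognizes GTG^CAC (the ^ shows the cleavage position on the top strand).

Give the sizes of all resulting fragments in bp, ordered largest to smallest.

Ybr51II sites (GTGCAC) start at positions 39, 89, 105.
Ybr51II cuts after base 3 of each site, so after positions 41, 91, 107.
Linear molecule, 3 cuts → 4 fragments:
  1–41 → 41 bp
  42–91 → 50 bp
  92–107 → 16 bp
  108–123 → 16 bp
Sorted largest to smallest: 50, 41, 16, 16 bp.

50, 41, 16, 16 bp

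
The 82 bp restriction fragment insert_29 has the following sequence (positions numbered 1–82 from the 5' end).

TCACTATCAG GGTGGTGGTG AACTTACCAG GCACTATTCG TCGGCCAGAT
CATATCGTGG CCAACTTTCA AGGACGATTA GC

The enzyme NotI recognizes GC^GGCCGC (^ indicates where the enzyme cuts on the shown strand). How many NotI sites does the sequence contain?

No occurrence of GCGGCCGC is present in the sequence.
NotI does not cut: 0 sites.

0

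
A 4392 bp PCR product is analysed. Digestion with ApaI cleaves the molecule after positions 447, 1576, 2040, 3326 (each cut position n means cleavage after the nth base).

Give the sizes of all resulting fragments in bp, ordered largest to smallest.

Linear molecule, 4 cuts → 5 fragments:
  447 − 0 = 447 bp
  1576 − 447 = 1129 bp
  2040 − 1576 = 464 bp
  3326 − 2040 = 1286 bp
  4392 − 3326 = 1066 bp
Sorted largest to smallest: 1286, 1129, 1066, 464, 447 bp.

1286, 1129, 1066, 464, 447 bp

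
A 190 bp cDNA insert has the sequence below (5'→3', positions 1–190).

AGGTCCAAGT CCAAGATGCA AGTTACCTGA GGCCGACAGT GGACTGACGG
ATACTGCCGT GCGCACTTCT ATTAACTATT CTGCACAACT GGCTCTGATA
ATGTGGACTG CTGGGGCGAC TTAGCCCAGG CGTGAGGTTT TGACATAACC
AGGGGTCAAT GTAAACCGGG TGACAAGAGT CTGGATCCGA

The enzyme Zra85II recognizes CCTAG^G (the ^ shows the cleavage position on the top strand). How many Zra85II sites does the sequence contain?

0

No occurrence of CCTAGG is present in the sequence.
Zra85II does not cut: 0 sites.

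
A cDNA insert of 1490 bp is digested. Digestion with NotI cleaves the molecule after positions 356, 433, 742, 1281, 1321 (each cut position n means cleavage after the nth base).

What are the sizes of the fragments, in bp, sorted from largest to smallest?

539, 356, 309, 169, 77, 40 bp

Linear molecule, 5 cuts → 6 fragments:
  356 − 0 = 356 bp
  433 − 356 = 77 bp
  742 − 433 = 309 bp
  1281 − 742 = 539 bp
  1321 − 1281 = 40 bp
  1490 − 1321 = 169 bp
Sorted largest to smallest: 539, 356, 309, 169, 77, 40 bp.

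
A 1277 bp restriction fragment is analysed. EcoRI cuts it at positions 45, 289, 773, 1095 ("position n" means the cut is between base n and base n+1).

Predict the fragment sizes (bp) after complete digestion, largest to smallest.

Linear molecule, 4 cuts → 5 fragments:
  45 − 0 = 45 bp
  289 − 45 = 244 bp
  773 − 289 = 484 bp
  1095 − 773 = 322 bp
  1277 − 1095 = 182 bp
Sorted largest to smallest: 484, 322, 244, 182, 45 bp.

484, 322, 244, 182, 45 bp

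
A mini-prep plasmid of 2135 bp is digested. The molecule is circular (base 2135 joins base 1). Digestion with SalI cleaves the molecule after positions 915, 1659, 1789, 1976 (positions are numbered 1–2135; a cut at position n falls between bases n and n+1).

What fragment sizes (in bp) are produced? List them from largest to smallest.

Circular molecule, 4 cuts → 4 fragments:
  1659 − 915 = 744 bp
  1789 − 1659 = 130 bp
  1976 − 1789 = 187 bp
  wrap: 2135 − 1976 + 915 = 1074 bp
Sorted largest to smallest: 1074, 744, 187, 130 bp.

1074, 744, 187, 130 bp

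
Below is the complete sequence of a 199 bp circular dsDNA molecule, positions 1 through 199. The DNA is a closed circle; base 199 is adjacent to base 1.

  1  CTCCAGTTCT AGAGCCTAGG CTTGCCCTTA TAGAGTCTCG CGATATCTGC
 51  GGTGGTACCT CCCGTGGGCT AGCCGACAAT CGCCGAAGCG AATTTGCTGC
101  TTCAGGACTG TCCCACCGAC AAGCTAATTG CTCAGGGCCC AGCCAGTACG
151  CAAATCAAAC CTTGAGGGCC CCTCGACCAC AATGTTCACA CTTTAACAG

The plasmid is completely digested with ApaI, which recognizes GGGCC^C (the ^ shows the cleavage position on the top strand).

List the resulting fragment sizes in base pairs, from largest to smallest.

168, 31 bp

ApaI sites (GGGCCC) start at positions 135, 166.
ApaI cuts after base 5 of each site (before the last base), so after positions 139, 170.
Circular molecule, 2 cuts → 2 fragments:
  140–170 → 31 bp
  171–199 then 1–139 → 29 + 139 = 168 bp
Sorted largest to smallest: 168, 31 bp.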